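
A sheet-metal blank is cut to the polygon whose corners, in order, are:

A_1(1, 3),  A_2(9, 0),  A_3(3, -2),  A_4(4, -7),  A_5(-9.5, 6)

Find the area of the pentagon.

Apply the shoelace formula: 2A = Σ (x_i·y_{i+1} − x_{i+1}·y_i), indices taken mod 5.
Σ = (-27) + (-18) + (-13) + (-42.5) + (-34.5) = -135
Area = |Σ|/2 = 67.5.

67.5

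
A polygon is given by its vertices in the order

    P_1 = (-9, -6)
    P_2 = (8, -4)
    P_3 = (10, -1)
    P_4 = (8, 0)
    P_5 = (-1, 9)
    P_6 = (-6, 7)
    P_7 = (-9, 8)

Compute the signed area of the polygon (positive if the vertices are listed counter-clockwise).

192

Apply the surveyor's formula: 2A = Σ (x_i·y_{i+1} − x_{i+1}·y_i), indices taken mod 7.
Cross-terms: 84, 32, 8, 72, 47, 15, 126  ⇒  Σ = 384
Signed area = Σ/2 = 192 (positive ⇒ counter-clockwise traversal).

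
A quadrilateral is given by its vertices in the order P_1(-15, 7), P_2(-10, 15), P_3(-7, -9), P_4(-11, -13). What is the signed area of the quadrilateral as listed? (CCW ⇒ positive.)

-120

Apply the shoelace formula: 2A = Σ (x_i·y_{i+1} − x_{i+1}·y_i), indices taken mod 4.
Σ = (-155) + (195) + (-8) + (-272) = -240
Signed area = Σ/2 = -120 (negative ⇒ clockwise traversal).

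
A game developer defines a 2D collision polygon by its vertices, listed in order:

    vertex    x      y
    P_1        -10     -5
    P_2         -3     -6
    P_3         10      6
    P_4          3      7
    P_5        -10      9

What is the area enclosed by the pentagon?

188

Apply the surveyor's formula: 2A = Σ (x_i·y_{i+1} − x_{i+1}·y_i), indices taken mod 5.
Σ = (45) + (42) + (52) + (97) + (140) = 376
Area = |Σ|/2 = 188.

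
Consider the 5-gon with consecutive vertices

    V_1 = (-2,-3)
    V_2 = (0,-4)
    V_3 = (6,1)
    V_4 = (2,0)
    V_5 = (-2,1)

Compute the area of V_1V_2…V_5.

Apply the surveyor's formula: 2A = Σ (x_i·y_{i+1} − x_{i+1}·y_i), indices taken mod 5.
Cross-terms: 8, 24, -2, 2, 8  ⇒  Σ = 40
Area = |Σ|/2 = 20.

20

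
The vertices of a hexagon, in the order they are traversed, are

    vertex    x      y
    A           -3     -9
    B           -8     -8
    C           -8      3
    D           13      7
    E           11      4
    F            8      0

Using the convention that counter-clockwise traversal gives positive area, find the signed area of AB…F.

-180

Apply the shoelace formula: 2A = Σ (x_i·y_{i+1} − x_{i+1}·y_i), indices taken mod 6.
A→B: (-3)(-8) − (-8)(-9) = -48
B→C: (-8)(3) − (-8)(-8) = -88
C→D: (-8)(7) − (13)(3) = -95
D→E: (13)(4) − (11)(7) = -25
E→F: (11)(0) − (8)(4) = -32
F→A: (8)(-9) − (-3)(0) = -72
Σ = -360
Signed area = Σ/2 = -180 (negative ⇒ clockwise traversal).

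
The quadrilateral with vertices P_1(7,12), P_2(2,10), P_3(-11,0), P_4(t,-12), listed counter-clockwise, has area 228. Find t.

The doubled signed area Σ (x_i y_{i+1} − x_{i+1} y_i) is linear in t.
With t=0 it equals 372; the coefficient of t is 12 (from the two edges through P_4).
So 12·t + 372 = 2·228 = 456 ⇒ t = 7.

7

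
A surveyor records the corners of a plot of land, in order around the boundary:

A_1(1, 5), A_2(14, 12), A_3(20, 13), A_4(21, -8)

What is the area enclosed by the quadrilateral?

218

Cross-terms: -58, -58, -433, 113  ⇒  Σ = -436
Area = |Σ|/2 = 218.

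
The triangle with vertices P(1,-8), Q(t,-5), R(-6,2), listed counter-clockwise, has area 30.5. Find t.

5

Write out the shoelace sum; only the two edges meeting at Q involve t:
2·Area = [(1·(-5) − t·(-8)) + (t·2 − (-6)·(-5))] + 46
       = 10·t + 11 = 61
⇒ t = 5.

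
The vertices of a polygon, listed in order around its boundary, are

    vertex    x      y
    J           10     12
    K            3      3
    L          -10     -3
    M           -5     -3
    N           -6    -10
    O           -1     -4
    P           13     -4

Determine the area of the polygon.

164

Apply Gauss's area formula: 2A = Σ (x_i·y_{i+1} − x_{i+1}·y_i), indices taken mod 7.
J→K: (10)(3) − (3)(12) = -6
K→L: (3)(-3) − (-10)(3) = 21
L→M: (-10)(-3) − (-5)(-3) = 15
M→N: (-5)(-10) − (-6)(-3) = 32
N→O: (-6)(-4) − (-1)(-10) = 14
O→P: (-1)(-4) − (13)(-4) = 56
P→J: (13)(12) − (10)(-4) = 196
Σ = 328
Area = |Σ|/2 = 164.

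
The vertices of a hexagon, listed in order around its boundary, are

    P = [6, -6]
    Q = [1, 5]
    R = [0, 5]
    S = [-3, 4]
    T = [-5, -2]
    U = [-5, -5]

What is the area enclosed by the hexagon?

Apply the surveyor's formula: 2A = Σ (x_i·y_{i+1} − x_{i+1}·y_i), indices taken mod 6.
P→Q: (6)(5) − (1)(-6) = 36
Q→R: (1)(5) − (0)(5) = 5
R→S: (0)(4) − (-3)(5) = 15
S→T: (-3)(-2) − (-5)(4) = 26
T→U: (-5)(-5) − (-5)(-2) = 15
U→P: (-5)(-6) − (6)(-5) = 60
Σ = 157
Area = |Σ|/2 = 78.5.

78.5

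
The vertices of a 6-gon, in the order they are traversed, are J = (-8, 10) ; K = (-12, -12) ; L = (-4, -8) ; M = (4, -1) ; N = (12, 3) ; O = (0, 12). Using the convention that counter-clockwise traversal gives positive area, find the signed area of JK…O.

Apply the shoelace formula: 2A = Σ (x_i·y_{i+1} − x_{i+1}·y_i), indices taken mod 6.
Cross-terms: 216, 48, 36, 24, 144, 96  ⇒  Σ = 564
Signed area = Σ/2 = 282 (positive ⇒ counter-clockwise traversal).

282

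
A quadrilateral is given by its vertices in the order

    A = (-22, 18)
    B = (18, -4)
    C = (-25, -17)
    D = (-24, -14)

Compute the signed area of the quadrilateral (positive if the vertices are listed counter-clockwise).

Σ = (-236) + (-406) + (-58) + (-740) = -1440
Signed area = Σ/2 = -720 (negative ⇒ clockwise traversal).

-720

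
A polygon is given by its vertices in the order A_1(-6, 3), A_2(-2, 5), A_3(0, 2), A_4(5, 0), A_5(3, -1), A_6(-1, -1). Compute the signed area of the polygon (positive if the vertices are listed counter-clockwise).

Apply the surveyor's formula: 2A = Σ (x_i·y_{i+1} − x_{i+1}·y_i), indices taken mod 6.
Σ = (-24) + (-4) + (-10) + (-5) + (-4) + (-9) = -56
Signed area = Σ/2 = -28 (negative ⇒ clockwise traversal).

-28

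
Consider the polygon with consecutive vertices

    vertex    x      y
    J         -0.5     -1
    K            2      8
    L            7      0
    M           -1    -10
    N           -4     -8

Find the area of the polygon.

80

Σ = (-2) + (-56) + (-70) + (-32) + (0) = -160
Area = |Σ|/2 = 80.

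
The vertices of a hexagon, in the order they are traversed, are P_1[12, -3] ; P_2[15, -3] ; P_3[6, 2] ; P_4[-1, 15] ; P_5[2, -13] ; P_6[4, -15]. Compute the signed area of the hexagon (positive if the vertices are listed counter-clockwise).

161

Apply the surveyor's formula: 2A = Σ (x_i·y_{i+1} − x_{i+1}·y_i), indices taken mod 6.
P_1→P_2: (12)(-3) − (15)(-3) = 9
P_2→P_3: (15)(2) − (6)(-3) = 48
P_3→P_4: (6)(15) − (-1)(2) = 92
P_4→P_5: (-1)(-13) − (2)(15) = -17
P_5→P_6: (2)(-15) − (4)(-13) = 22
P_6→P_1: (4)(-3) − (12)(-15) = 168
Σ = 322
Signed area = Σ/2 = 161 (positive ⇒ counter-clockwise traversal).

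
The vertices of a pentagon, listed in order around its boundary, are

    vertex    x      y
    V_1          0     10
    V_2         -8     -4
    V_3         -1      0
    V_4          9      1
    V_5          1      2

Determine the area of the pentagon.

Apply the surveyor's formula: 2A = Σ (x_i·y_{i+1} − x_{i+1}·y_i), indices taken mod 5.
Cross-terms: 80, -4, -1, 17, 10  ⇒  Σ = 102
Area = |Σ|/2 = 51.

51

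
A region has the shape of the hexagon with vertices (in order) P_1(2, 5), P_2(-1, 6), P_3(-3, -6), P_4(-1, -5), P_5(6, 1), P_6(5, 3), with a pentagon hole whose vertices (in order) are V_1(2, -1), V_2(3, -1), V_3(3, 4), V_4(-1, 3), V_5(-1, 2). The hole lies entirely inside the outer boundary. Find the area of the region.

42

Outer boundary:
Apply the shoelace formula: 2A = Σ (x_i·y_{i+1} − x_{i+1}·y_i), indices taken mod 6.
Σ = (17) + (24) + (9) + (29) + (13) + (19) = 111
Area = |Σ|/2 = 55.5.
Hole:
Σ = (1) + (15) + (13) + (1) + (-3) = 27
Area = |Σ|/2 = 13.5.
Net area = 55.5 − 13.5 = 42.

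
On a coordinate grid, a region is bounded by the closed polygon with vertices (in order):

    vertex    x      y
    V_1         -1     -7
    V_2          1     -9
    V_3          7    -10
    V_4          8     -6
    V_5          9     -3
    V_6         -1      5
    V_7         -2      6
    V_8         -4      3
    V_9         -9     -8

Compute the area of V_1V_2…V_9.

157.5

Σ = (16) + (53) + (38) + (30) + (42) + (4) + (18) + (59) + (55) = 315
Area = |Σ|/2 = 157.5.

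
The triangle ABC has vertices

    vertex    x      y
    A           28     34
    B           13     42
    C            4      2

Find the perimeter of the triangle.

98

|AB| = √((-15)² + (8)²) = √289 = 17
|BC| = √((-9)² + (-40)²) = √1681 = 41
|CA| = √((24)² + (32)²) = √1600 = 40
Perimeter = 17 + 41 + 40 = 98.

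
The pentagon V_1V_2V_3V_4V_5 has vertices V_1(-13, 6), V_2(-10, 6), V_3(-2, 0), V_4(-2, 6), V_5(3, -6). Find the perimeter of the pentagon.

52

|V_1V_2| = √((3)² + (0)²) = √9 = 3
|V_2V_3| = √((8)² + (-6)²) = √100 = 10
|V_3V_4| = √((0)² + (6)²) = √36 = 6
|V_4V_5| = √((5)² + (-12)²) = √169 = 13
|V_5V_1| = √((-16)² + (12)²) = √400 = 20
Perimeter = 3 + 10 + 6 + 13 + 20 = 52.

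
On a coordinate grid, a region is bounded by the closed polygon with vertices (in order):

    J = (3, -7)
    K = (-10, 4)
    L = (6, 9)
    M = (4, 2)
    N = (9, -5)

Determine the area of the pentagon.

J→K: (3)(4) − (-10)(-7) = -58
K→L: (-10)(9) − (6)(4) = -114
L→M: (6)(2) − (4)(9) = -24
M→N: (4)(-5) − (9)(2) = -38
N→J: (9)(-7) − (3)(-5) = -48
Σ = -282
Area = |Σ|/2 = 141.

141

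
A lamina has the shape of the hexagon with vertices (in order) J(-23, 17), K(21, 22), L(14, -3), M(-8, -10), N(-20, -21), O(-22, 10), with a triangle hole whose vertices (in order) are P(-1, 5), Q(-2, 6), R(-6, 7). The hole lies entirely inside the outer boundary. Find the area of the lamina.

1116.5

Outer boundary:
Apply Gauss's area formula: 2A = Σ (x_i·y_{i+1} − x_{i+1}·y_i), indices taken mod 6.
Σ = (-863) + (-371) + (-164) + (-32) + (-662) + (-144) = -2236
Area = |Σ|/2 = 1118.
Hole:
Σ = (4) + (22) + (-23) = 3
Area = |Σ|/2 = 1.5.
Net area = 1118 − 1.5 = 1116.5.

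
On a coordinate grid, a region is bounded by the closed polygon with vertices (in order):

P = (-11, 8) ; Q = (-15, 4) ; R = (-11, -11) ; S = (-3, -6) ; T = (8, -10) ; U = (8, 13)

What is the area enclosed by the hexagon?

393.5

Σ = (76) + (209) + (33) + (78) + (184) + (207) = 787
Area = |Σ|/2 = 393.5.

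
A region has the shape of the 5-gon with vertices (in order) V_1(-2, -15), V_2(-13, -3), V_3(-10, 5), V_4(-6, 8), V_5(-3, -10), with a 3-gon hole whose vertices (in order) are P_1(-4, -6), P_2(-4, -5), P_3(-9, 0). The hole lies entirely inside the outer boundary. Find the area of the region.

Outer boundary:
Σ = (-189) + (-95) + (-50) + (84) + (25) = -225
Area = |Σ|/2 = 112.5.
Hole:
Apply Gauss's area formula: 2A = Σ (x_i·y_{i+1} − x_{i+1}·y_i), indices taken mod 3.
Cross-terms: -4, -45, 54  ⇒  Σ = 5
Area = |Σ|/2 = 2.5.
Net area = 112.5 − 2.5 = 110.

110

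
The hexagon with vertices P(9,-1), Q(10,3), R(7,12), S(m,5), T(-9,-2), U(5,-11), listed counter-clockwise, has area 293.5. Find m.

Write out the shoelace sum; only the two edges meeting at S involve m:
2·Area = [(7·5 − m·12) + (m·(-2) − (-9)·5)] + 339
       = -14·m + 419 = 587
⇒ m = -12.

-12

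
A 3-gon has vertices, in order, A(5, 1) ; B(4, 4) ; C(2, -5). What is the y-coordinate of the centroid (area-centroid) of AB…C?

0

Apply Gauss's area formula. First the cross-terms c_i = x_i·y_{i+1} − x_{i+1}·y_i:
  16, -28, 27  ⇒  2A = 15, A = 7.5.
Then Σ (y_i + y_{i+1})·c_i = 0, so ȳ = 0 / (6·7.5) = 0.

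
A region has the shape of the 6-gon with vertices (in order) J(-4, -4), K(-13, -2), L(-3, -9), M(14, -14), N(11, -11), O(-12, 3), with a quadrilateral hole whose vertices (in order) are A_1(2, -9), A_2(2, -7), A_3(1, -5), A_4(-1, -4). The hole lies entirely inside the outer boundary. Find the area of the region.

93.5

Outer boundary:
Apply the shoelace (surveyor's) formula: 2A = Σ (x_i·y_{i+1} − x_{i+1}·y_i), indices taken mod 6.
Σ = (-44) + (111) + (168) + (0) + (-99) + (60) = 196
Area = |Σ|/2 = 98.
Hole:
A_1→A_2: (2)(-7) − (2)(-9) = 4
A_2→A_3: (2)(-5) − (1)(-7) = -3
A_3→A_4: (1)(-4) − (-1)(-5) = -9
A_4→A_1: (-1)(-9) − (2)(-4) = 17
Σ = 9
Area = |Σ|/2 = 4.5.
Net area = 98 − 4.5 = 93.5.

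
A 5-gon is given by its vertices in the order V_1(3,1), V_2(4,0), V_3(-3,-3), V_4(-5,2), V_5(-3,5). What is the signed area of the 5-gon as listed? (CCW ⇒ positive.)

Apply the surveyor's formula: 2A = Σ (x_i·y_{i+1} − x_{i+1}·y_i), indices taken mod 5.
Σ = (-4) + (-12) + (-21) + (-19) + (-18) = -74
Signed area = Σ/2 = -37 (negative ⇒ clockwise traversal).

-37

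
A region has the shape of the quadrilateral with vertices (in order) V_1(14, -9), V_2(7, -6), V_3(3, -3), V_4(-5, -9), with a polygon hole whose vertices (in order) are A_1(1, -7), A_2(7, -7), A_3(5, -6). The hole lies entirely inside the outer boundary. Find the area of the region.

49.5

Outer boundary:
Apply Gauss's area formula: 2A = Σ (x_i·y_{i+1} − x_{i+1}·y_i), indices taken mod 4.
Σ = (-21) + (-3) + (-42) + (171) = 105
Area = |Σ|/2 = 52.5.
Hole:
A_1→A_2: (1)(-7) − (7)(-7) = 42
A_2→A_3: (7)(-6) − (5)(-7) = -7
A_3→A_1: (5)(-7) − (1)(-6) = -29
Σ = 6
Area = |Σ|/2 = 3.
Net area = 52.5 − 3 = 49.5.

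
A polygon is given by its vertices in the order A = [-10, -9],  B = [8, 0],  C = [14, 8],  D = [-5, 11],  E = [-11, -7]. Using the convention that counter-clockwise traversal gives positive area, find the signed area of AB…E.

Apply Gauss's area formula: 2A = Σ (x_i·y_{i+1} − x_{i+1}·y_i), indices taken mod 5.
Σ = (72) + (64) + (194) + (156) + (29) = 515
Signed area = Σ/2 = 257.5 (positive ⇒ counter-clockwise traversal).

257.5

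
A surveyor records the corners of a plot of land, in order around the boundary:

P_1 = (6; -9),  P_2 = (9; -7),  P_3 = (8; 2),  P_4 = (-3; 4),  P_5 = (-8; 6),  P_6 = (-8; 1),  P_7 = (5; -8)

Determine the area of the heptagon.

133.5

Apply the surveyor's formula: 2A = Σ (x_i·y_{i+1} − x_{i+1}·y_i), indices taken mod 7.
P_1→P_2: (6)(-7) − (9)(-9) = 39
P_2→P_3: (9)(2) − (8)(-7) = 74
P_3→P_4: (8)(4) − (-3)(2) = 38
P_4→P_5: (-3)(6) − (-8)(4) = 14
P_5→P_6: (-8)(1) − (-8)(6) = 40
P_6→P_7: (-8)(-8) − (5)(1) = 59
P_7→P_1: (5)(-9) − (6)(-8) = 3
Σ = 267
Area = |Σ|/2 = 133.5.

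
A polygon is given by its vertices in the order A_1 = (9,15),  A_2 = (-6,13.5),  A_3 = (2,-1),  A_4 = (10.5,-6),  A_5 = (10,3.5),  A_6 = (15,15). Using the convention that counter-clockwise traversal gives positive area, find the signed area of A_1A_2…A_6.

Cross-terms: 211.5, -21, -1.5, 96.75, 97.5, 90  ⇒  Σ = 473.25
Signed area = Σ/2 = 236.625 (positive ⇒ counter-clockwise traversal).

236.625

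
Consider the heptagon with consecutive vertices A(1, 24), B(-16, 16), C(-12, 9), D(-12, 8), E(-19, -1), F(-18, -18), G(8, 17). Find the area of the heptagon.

480.5

Σ = (400) + (48) + (12) + (164) + (324) + (-162) + (175) = 961
Area = |Σ|/2 = 480.5.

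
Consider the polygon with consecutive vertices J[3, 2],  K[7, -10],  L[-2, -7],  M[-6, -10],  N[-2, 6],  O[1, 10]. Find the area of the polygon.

122.5

Apply the surveyor's formula: 2A = Σ (x_i·y_{i+1} − x_{i+1}·y_i), indices taken mod 6.
Σ = (-44) + (-69) + (-22) + (-56) + (-26) + (-28) = -245
Area = |Σ|/2 = 122.5.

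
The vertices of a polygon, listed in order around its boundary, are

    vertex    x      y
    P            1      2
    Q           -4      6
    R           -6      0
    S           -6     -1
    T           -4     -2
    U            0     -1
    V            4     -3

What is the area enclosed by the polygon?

41.5

Apply the surveyor's formula: 2A = Σ (x_i·y_{i+1} − x_{i+1}·y_i), indices taken mod 7.
Cross-terms: 14, 36, 6, 8, 4, 4, 11  ⇒  Σ = 83
Area = |Σ|/2 = 41.5.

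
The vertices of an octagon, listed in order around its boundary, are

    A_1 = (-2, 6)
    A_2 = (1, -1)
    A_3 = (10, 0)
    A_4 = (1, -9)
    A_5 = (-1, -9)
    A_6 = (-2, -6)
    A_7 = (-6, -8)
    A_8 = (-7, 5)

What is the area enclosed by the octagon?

Apply Gauss's area formula: 2A = Σ (x_i·y_{i+1} − x_{i+1}·y_i), indices taken mod 8.
Σ = (-4) + (10) + (-90) + (-18) + (-12) + (-20) + (-86) + (-32) = -252
Area = |Σ|/2 = 126.

126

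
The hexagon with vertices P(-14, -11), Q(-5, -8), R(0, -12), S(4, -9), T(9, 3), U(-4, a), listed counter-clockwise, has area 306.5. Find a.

The doubled signed area Σ (x_i y_{i+1} − x_{i+1} y_i) is linear in a.
With a=0 it equals 314; the coefficient of a is 23 (from the two edges through U).
So 23·a + 314 = 2·306.5 = 613 ⇒ a = 13.

13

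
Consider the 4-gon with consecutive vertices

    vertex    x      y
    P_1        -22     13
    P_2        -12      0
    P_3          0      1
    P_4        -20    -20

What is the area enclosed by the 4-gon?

Apply the surveyor's formula: 2A = Σ (x_i·y_{i+1} − x_{i+1}·y_i), indices taken mod 4.
P_1→P_2: (-22)(0) − (-12)(13) = 156
P_2→P_3: (-12)(1) − (0)(0) = -12
P_3→P_4: (0)(-20) − (-20)(1) = 20
P_4→P_1: (-20)(13) − (-22)(-20) = -700
Σ = -536
Area = |Σ|/2 = 268.

268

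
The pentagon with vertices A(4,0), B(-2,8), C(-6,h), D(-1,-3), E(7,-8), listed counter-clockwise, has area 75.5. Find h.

8

The doubled signed area Σ (x_i y_{i+1} − x_{i+1} y_i) is linear in h.
With h=0 it equals 159; the coefficient of h is -1 (from the two edges through C).
So -1·h + 159 = 2·75.5 = 151 ⇒ h = 8.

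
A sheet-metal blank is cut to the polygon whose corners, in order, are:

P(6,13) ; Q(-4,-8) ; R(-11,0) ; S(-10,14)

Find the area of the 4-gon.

226

Apply the surveyor's formula: 2A = Σ (x_i·y_{i+1} − x_{i+1}·y_i), indices taken mod 4.
Cross-terms: 4, -88, -154, -214  ⇒  Σ = -452
Area = |Σ|/2 = 226.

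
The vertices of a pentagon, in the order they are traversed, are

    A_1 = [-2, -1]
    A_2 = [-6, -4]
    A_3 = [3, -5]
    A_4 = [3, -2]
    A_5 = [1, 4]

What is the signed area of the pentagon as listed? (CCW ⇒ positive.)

Apply Gauss's area formula: 2A = Σ (x_i·y_{i+1} − x_{i+1}·y_i), indices taken mod 5.
Cross-terms: 2, 42, 9, 14, 7  ⇒  Σ = 74
Signed area = Σ/2 = 37 (positive ⇒ counter-clockwise traversal).

37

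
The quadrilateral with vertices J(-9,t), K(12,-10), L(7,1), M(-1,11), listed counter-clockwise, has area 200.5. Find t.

-4

Write out the shoelace sum; only the two edges meeting at J involve t:
2·Area = [((-1)·t − (-9)·11) + ((-9)·(-10) − 12·t)] + 160
       = -13·t + 349 = 401
⇒ t = -4.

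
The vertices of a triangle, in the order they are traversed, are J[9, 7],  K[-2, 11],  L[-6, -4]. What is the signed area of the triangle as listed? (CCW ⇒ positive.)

90.5

Apply the shoelace (surveyor's) formula: 2A = Σ (x_i·y_{i+1} − x_{i+1}·y_i), indices taken mod 3.
Σ = (113) + (74) + (-6) = 181
Signed area = Σ/2 = 90.5 (positive ⇒ counter-clockwise traversal).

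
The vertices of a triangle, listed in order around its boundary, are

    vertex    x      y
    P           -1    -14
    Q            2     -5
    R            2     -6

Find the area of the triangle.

1.5

Apply the shoelace (surveyor's) formula: 2A = Σ (x_i·y_{i+1} − x_{i+1}·y_i), indices taken mod 3.
Cross-terms: 33, -2, -34  ⇒  Σ = -3
Area = |Σ|/2 = 1.5.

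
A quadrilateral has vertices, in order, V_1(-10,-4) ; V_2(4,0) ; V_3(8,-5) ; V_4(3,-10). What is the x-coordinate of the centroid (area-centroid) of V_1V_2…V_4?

Apply the shoelace formula. First the cross-terms c_i = x_i·y_{i+1} − x_{i+1}·y_i:
  16, -20, -65, -112  ⇒  2A = -181, A = -90.5.
Then Σ (x_i + x_{i+1})·c_i = -267, so x̄ = -267 / (6·(-90.5)) = 89/181.

89/181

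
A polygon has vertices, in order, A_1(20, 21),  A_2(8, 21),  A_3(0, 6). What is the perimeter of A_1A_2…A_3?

54

|A_1A_2| = √((-12)² + (0)²) = √144 = 12
|A_2A_3| = √((-8)² + (-15)²) = √289 = 17
|A_3A_1| = √((20)² + (15)²) = √625 = 25
Perimeter = 12 + 17 + 25 = 54.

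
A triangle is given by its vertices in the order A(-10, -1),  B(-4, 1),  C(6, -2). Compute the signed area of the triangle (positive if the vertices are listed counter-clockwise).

-19

Apply the shoelace (surveyor's) formula: 2A = Σ (x_i·y_{i+1} − x_{i+1}·y_i), indices taken mod 3.
A→B: (-10)(1) − (-4)(-1) = -14
B→C: (-4)(-2) − (6)(1) = 2
C→A: (6)(-1) − (-10)(-2) = -26
Σ = -38
Signed area = Σ/2 = -19 (negative ⇒ clockwise traversal).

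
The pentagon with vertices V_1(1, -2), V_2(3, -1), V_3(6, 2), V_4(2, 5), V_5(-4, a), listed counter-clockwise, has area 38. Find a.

Write out the shoelace sum; only the two edges meeting at V_5 involve a:
2·Area = [(2·a − (-4)·5) + ((-4)·(-2) − 1·a)] + 43
       = 1·a + 71 = 76
⇒ a = 5.

5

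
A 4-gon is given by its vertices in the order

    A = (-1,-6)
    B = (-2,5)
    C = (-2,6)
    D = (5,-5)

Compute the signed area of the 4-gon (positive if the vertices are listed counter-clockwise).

-37

Cross-terms: -17, -2, -20, -35  ⇒  Σ = -74
Signed area = Σ/2 = -37 (negative ⇒ clockwise traversal).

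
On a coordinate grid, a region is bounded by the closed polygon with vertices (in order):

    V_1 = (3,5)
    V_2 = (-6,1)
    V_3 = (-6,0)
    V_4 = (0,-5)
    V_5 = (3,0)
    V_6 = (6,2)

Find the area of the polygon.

57

Apply Gauss's area formula: 2A = Σ (x_i·y_{i+1} − x_{i+1}·y_i), indices taken mod 6.
Σ = (33) + (6) + (30) + (15) + (6) + (24) = 114
Area = |Σ|/2 = 57.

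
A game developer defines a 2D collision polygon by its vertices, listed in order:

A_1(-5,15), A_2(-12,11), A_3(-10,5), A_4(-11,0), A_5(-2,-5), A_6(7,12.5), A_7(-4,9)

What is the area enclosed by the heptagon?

Apply the shoelace (surveyor's) formula: 2A = Σ (x_i·y_{i+1} − x_{i+1}·y_i), indices taken mod 7.
A_1→A_2: (-5)(11) − (-12)(15) = 125
A_2→A_3: (-12)(5) − (-10)(11) = 50
A_3→A_4: (-10)(0) − (-11)(5) = 55
A_4→A_5: (-11)(-5) − (-2)(0) = 55
A_5→A_6: (-2)(12.5) − (7)(-5) = 10
A_6→A_7: (7)(9) − (-4)(12.5) = 113
A_7→A_1: (-4)(15) − (-5)(9) = -15
Σ = 393
Area = |Σ|/2 = 196.5.

196.5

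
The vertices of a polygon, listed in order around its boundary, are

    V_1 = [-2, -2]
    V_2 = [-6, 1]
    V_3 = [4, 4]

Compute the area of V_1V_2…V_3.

Σ = (-14) + (-28) + (0) = -42
Area = |Σ|/2 = 21.

21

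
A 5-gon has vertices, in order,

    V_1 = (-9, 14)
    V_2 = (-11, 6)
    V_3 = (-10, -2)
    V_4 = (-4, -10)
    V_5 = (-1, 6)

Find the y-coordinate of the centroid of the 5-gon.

18/7

Apply the shoelace (surveyor's) formula. First the cross-terms c_i = x_i·y_{i+1} − x_{i+1}·y_i:
  100, 82, 92, -34, 40  ⇒  2A = 280, A = 140.
Then Σ (y_i + y_{i+1})·c_i = 2160, so ȳ = 2160 / (6·140) = 18/7.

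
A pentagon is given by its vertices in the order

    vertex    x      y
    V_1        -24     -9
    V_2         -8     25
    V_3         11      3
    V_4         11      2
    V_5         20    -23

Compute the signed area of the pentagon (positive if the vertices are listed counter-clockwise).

-1003.5

Cross-terms: -672, -299, -11, -293, -732  ⇒  Σ = -2007
Signed area = Σ/2 = -1003.5 (negative ⇒ clockwise traversal).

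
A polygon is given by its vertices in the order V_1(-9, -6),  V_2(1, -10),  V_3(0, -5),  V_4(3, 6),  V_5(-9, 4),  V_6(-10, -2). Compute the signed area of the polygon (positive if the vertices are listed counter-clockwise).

136

Apply Gauss's area formula: 2A = Σ (x_i·y_{i+1} − x_{i+1}·y_i), indices taken mod 6.
V_1→V_2: (-9)(-10) − (1)(-6) = 96
V_2→V_3: (1)(-5) − (0)(-10) = -5
V_3→V_4: (0)(6) − (3)(-5) = 15
V_4→V_5: (3)(4) − (-9)(6) = 66
V_5→V_6: (-9)(-2) − (-10)(4) = 58
V_6→V_1: (-10)(-6) − (-9)(-2) = 42
Σ = 272
Signed area = Σ/2 = 136 (positive ⇒ counter-clockwise traversal).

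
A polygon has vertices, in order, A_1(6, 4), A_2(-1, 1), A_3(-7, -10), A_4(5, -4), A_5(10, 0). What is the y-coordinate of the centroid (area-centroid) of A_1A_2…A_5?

-239/111

Apply Gauss's area formula. First the cross-terms c_i = x_i·y_{i+1} − x_{i+1}·y_i:
  10, 17, 78, 40, 40  ⇒  2A = 185, A = 92.5.
Then Σ (y_i + y_{i+1})·c_i = -1195, so ȳ = -1195 / (6·92.5) = -239/111.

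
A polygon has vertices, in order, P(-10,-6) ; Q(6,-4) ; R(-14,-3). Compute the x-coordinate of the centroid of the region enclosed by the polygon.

-6

Apply the shoelace formula. First the cross-terms c_i = x_i·y_{i+1} − x_{i+1}·y_i:
  76, -74, 54  ⇒  2A = 56, A = 28.
Then Σ (x_i + x_{i+1})·c_i = -1008, so x̄ = -1008 / (6·28) = -6.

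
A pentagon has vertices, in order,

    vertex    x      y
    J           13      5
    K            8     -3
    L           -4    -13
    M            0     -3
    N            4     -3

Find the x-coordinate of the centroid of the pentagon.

Apply the shoelace (surveyor's) formula. First the cross-terms c_i = x_i·y_{i+1} − x_{i+1}·y_i:
  -79, -116, 12, 12, 59  ⇒  2A = -112, A = -56.
Then Σ (x_i + x_{i+1})·c_i = -1120, so x̄ = -1120 / (6·(-56)) = 10/3.

10/3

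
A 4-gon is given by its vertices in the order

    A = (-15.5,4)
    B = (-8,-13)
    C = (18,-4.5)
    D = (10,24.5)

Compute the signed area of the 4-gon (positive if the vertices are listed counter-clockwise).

704.625

Apply the shoelace formula: 2A = Σ (x_i·y_{i+1} − x_{i+1}·y_i), indices taken mod 4.
A→B: (-15.5)(-13) − (-8)(4) = 233.5
B→C: (-8)(-4.5) − (18)(-13) = 270
C→D: (18)(24.5) − (10)(-4.5) = 486
D→A: (10)(4) − (-15.5)(24.5) = 419.75
Σ = 1409.25
Signed area = Σ/2 = 704.625 (positive ⇒ counter-clockwise traversal).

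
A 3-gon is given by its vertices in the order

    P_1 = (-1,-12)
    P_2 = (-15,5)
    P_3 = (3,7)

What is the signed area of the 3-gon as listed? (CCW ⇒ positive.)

-167

Apply the surveyor's formula: 2A = Σ (x_i·y_{i+1} − x_{i+1}·y_i), indices taken mod 3.
Σ = (-185) + (-120) + (-29) = -334
Signed area = Σ/2 = -167 (negative ⇒ clockwise traversal).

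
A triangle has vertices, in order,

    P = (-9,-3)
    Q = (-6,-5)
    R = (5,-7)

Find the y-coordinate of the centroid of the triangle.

Apply the shoelace (surveyor's) formula. First the cross-terms c_i = x_i·y_{i+1} − x_{i+1}·y_i:
  27, 67, -78  ⇒  2A = 16, A = 8.
Then Σ (y_i + y_{i+1})·c_i = -240, so ȳ = -240 / (6·8) = -5.

-5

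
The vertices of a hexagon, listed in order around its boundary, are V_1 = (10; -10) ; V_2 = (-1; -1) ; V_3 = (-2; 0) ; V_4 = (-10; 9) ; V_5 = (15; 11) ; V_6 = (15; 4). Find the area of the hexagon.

Apply the shoelace (surveyor's) formula: 2A = Σ (x_i·y_{i+1} − x_{i+1}·y_i), indices taken mod 6.
Cross-terms: -20, -2, -18, -245, -105, -190  ⇒  Σ = -580
Area = |Σ|/2 = 290.

290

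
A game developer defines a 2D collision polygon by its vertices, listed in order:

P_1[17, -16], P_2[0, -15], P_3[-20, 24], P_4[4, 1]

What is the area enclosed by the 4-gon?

Apply the shoelace (surveyor's) formula: 2A = Σ (x_i·y_{i+1} − x_{i+1}·y_i), indices taken mod 4.
Σ = (-255) + (-300) + (-116) + (-81) = -752
Area = |Σ|/2 = 376.

376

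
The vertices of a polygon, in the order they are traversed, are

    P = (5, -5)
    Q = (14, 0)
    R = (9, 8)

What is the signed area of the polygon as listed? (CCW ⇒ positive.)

48.5

Apply the shoelace (surveyor's) formula: 2A = Σ (x_i·y_{i+1} − x_{i+1}·y_i), indices taken mod 3.
Σ = (70) + (112) + (-85) = 97
Signed area = Σ/2 = 48.5 (positive ⇒ counter-clockwise traversal).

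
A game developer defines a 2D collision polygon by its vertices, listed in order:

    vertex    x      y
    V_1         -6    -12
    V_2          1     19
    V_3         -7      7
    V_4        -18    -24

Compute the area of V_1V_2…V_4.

202

Apply the shoelace (surveyor's) formula: 2A = Σ (x_i·y_{i+1} − x_{i+1}·y_i), indices taken mod 4.
Σ = (-102) + (140) + (294) + (72) = 404
Area = |Σ|/2 = 202.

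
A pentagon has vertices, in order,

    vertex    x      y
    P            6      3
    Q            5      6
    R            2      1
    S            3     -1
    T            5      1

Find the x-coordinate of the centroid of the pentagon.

160/39

Apply the surveyor's formula. First the cross-terms c_i = x_i·y_{i+1} − x_{i+1}·y_i:
  21, -7, -5, 8, 9  ⇒  2A = 26, A = 13.
Then Σ (x_i + x_{i+1})·c_i = 320, so x̄ = 320 / (6·13) = 160/39.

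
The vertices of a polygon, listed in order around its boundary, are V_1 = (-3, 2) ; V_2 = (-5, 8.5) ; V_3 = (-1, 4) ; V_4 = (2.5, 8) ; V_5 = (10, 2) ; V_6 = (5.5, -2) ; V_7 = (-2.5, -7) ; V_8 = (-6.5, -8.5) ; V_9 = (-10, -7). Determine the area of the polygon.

Apply the shoelace (surveyor's) formula: 2A = Σ (x_i·y_{i+1} − x_{i+1}·y_i), indices taken mod 9.
Σ = (-15.5) + (-11.5) + (-18) + (-75) + (-31) + (-43.5) + (-24.25) + (-39.5) + (-41) = -299.25
Area = |Σ|/2 = 149.625.

149.625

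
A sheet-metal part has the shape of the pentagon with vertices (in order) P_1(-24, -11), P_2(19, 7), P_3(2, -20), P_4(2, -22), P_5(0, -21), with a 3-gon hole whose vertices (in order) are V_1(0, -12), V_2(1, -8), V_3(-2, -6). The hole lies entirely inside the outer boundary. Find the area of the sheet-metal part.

Outer boundary:
P_1→P_2: (-24)(7) − (19)(-11) = 41
P_2→P_3: (19)(-20) − (2)(7) = -394
P_3→P_4: (2)(-22) − (2)(-20) = -4
P_4→P_5: (2)(-21) − (0)(-22) = -42
P_5→P_1: (0)(-11) − (-24)(-21) = -504
Σ = -903
Area = |Σ|/2 = 451.5.
Hole:
Cross-terms: 12, -22, 24  ⇒  Σ = 14
Area = |Σ|/2 = 7.
Net area = 451.5 − 7 = 444.5.

444.5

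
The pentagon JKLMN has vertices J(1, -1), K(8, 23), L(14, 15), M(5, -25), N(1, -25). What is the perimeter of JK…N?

104

|JK| = √((7)² + (24)²) = √625 = 25
|KL| = √((6)² + (-8)²) = √100 = 10
|LM| = √((-9)² + (-40)²) = √1681 = 41
|MN| = √((-4)² + (0)²) = √16 = 4
|NJ| = √((0)² + (24)²) = √576 = 24
Perimeter = 25 + 10 + 41 + 4 + 24 = 104.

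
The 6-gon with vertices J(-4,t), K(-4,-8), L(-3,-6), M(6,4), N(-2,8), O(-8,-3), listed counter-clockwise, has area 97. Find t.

Write out the shoelace sum; only the two edges meeting at J involve t:
2·Area = [((-8)·t − (-4)·(-3)) + ((-4)·(-8) − (-4)·t)] + 150
       = -4·t + 170 = 194
⇒ t = -6.

-6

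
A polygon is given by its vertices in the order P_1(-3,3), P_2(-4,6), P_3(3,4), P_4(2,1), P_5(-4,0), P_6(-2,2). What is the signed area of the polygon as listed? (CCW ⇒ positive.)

-24.5

Apply Gauss's area formula: 2A = Σ (x_i·y_{i+1} − x_{i+1}·y_i), indices taken mod 6.
Σ = (-6) + (-34) + (-5) + (4) + (-8) + (0) = -49
Signed area = Σ/2 = -24.5 (negative ⇒ clockwise traversal).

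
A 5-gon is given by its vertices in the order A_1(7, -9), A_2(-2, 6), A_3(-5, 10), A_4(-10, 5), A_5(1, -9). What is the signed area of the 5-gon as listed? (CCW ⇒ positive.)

124

Cross-terms: 24, 10, 75, 85, 54  ⇒  Σ = 248
Signed area = Σ/2 = 124 (positive ⇒ counter-clockwise traversal).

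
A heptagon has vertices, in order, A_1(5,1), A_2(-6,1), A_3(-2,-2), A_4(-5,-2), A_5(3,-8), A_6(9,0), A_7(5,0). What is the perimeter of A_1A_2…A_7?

44

|A_1A_2| = √((-11)² + (0)²) = √121 = 11
|A_2A_3| = √((4)² + (-3)²) = √25 = 5
|A_3A_4| = √((-3)² + (0)²) = √9 = 3
|A_4A_5| = √((8)² + (-6)²) = √100 = 10
|A_5A_6| = √((6)² + (8)²) = √100 = 10
|A_6A_7| = √((-4)² + (0)²) = √16 = 4
|A_7A_1| = √((0)² + (1)²) = √1 = 1
Perimeter = 11 + 5 + 3 + 10 + 10 + 4 + 1 = 44.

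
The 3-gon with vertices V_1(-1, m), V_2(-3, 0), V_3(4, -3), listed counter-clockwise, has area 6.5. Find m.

1

Write out the shoelace sum; only the two edges meeting at V_1 involve m:
2·Area = [(4·m − (-1)·(-3)) + ((-1)·0 − (-3)·m)] + 9
       = 7·m + 6 = 13
⇒ m = 1.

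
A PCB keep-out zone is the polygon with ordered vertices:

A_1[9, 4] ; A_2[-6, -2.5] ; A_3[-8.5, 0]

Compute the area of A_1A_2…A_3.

26.875

Apply the shoelace formula: 2A = Σ (x_i·y_{i+1} − x_{i+1}·y_i), indices taken mod 3.
Cross-terms: 1.5, -21.25, -34  ⇒  Σ = -53.75
Area = |Σ|/2 = 26.875.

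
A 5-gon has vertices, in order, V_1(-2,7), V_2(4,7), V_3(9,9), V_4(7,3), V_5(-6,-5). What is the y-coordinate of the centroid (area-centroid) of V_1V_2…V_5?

761/261

Apply the shoelace (surveyor's) formula. First the cross-terms c_i = x_i·y_{i+1} − x_{i+1}·y_i:
  -42, -27, -36, -17, -52  ⇒  2A = -174, A = -87.
Then Σ (y_i + y_{i+1})·c_i = -1522, so ȳ = -1522 / (6·(-87)) = 761/261.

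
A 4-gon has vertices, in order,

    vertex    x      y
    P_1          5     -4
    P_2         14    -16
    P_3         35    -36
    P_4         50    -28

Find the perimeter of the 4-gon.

|P_1P_2| = √((9)² + (-12)²) = √225 = 15
|P_2P_3| = √((21)² + (-20)²) = √841 = 29
|P_3P_4| = √((15)² + (8)²) = √289 = 17
|P_4P_1| = √((-45)² + (24)²) = √2601 = 51
Perimeter = 15 + 29 + 17 + 51 = 112.

112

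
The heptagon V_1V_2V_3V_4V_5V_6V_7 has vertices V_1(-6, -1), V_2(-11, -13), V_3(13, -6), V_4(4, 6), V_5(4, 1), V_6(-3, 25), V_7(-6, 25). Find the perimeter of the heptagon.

112

|V_1V_2| = √((-5)² + (-12)²) = √169 = 13
|V_2V_3| = √((24)² + (7)²) = √625 = 25
|V_3V_4| = √((-9)² + (12)²) = √225 = 15
|V_4V_5| = √((0)² + (-5)²) = √25 = 5
|V_5V_6| = √((-7)² + (24)²) = √625 = 25
|V_6V_7| = √((-3)² + (0)²) = √9 = 3
|V_7V_1| = √((0)² + (-26)²) = √676 = 26
Perimeter = 13 + 25 + 15 + 5 + 25 + 3 + 26 = 112.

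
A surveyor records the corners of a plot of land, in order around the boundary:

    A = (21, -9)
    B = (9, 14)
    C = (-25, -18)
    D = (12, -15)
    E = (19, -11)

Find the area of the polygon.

Σ = (375) + (188) + (591) + (153) + (60) = 1367
Area = |Σ|/2 = 683.5.

683.5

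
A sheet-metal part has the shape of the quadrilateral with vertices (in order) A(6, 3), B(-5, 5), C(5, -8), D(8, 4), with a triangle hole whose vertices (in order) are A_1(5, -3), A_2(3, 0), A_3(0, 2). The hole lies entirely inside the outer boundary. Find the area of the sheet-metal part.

69.5

Outer boundary:
Apply the shoelace (surveyor's) formula: 2A = Σ (x_i·y_{i+1} − x_{i+1}·y_i), indices taken mod 4.
Σ = (45) + (15) + (84) + (0) = 144
Area = |Σ|/2 = 72.
Hole:
A_1→A_2: (5)(0) − (3)(-3) = 9
A_2→A_3: (3)(2) − (0)(0) = 6
A_3→A_1: (0)(-3) − (5)(2) = -10
Σ = 5
Area = |Σ|/2 = 2.5.
Net area = 72 − 2.5 = 69.5.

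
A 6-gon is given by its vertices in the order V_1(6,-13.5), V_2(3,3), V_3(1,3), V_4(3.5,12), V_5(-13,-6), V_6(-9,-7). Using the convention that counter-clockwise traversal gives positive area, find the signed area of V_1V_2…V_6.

200.75

Cross-terms: 58.5, 6, 1.5, 135, 37, 163.5  ⇒  Σ = 401.5
Signed area = Σ/2 = 200.75 (positive ⇒ counter-clockwise traversal).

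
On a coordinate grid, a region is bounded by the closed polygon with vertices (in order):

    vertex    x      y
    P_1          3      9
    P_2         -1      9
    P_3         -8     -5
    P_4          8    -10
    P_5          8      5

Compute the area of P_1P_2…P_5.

205

Σ = (36) + (77) + (120) + (120) + (57) = 410
Area = |Σ|/2 = 205.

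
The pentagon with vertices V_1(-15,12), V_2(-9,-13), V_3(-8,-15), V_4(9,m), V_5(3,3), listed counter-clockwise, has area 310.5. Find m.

Write out the shoelace sum; only the two edges meeting at V_4 involve m:
2·Area = [((-8)·m − 9·(-15)) + (9·3 − 3·m)] + 415
       = -11·m + 577 = 621
⇒ m = -4.

-4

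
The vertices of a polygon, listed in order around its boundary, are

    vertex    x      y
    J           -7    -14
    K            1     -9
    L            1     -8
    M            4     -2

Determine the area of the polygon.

Cross-terms: 77, 1, 30, -70  ⇒  Σ = 38
Area = |Σ|/2 = 19.

19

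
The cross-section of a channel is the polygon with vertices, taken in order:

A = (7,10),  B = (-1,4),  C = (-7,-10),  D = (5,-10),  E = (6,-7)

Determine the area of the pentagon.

Σ = (38) + (38) + (120) + (25) + (109) = 330
Area = |Σ|/2 = 165.

165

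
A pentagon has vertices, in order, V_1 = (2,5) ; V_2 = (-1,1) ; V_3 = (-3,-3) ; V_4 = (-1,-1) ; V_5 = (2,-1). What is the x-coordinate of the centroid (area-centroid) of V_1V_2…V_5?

Apply the shoelace (surveyor's) formula. First the cross-terms c_i = x_i·y_{i+1} − x_{i+1}·y_i:
  7, 6, 0, 3, 12  ⇒  2A = 28, A = 14.
Then Σ (x_i + x_{i+1})·c_i = 34, so x̄ = 34 / (6·14) = 17/42.

17/42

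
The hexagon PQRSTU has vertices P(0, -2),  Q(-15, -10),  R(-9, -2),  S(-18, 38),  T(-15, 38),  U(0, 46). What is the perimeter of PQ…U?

136

|PQ| = √((-15)² + (-8)²) = √289 = 17
|QR| = √((6)² + (8)²) = √100 = 10
|RS| = √((-9)² + (40)²) = √1681 = 41
|ST| = √((3)² + (0)²) = √9 = 3
|TU| = √((15)² + (8)²) = √289 = 17
|UP| = √((0)² + (-48)²) = √2304 = 48
Perimeter = 17 + 10 + 41 + 3 + 17 + 48 = 136.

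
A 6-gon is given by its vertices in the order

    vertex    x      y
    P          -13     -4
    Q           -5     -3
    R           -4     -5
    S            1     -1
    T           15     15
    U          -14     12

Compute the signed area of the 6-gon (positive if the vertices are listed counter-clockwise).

Σ = (19) + (13) + (9) + (30) + (390) + (212) = 673
Signed area = Σ/2 = 336.5 (positive ⇒ counter-clockwise traversal).

336.5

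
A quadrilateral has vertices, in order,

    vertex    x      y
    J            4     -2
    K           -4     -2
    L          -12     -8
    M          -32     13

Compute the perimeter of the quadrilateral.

|JK| = √((-8)² + (0)²) = √64 = 8
|KL| = √((-8)² + (-6)²) = √100 = 10
|LM| = √((-20)² + (21)²) = √841 = 29
|MJ| = √((36)² + (-15)²) = √1521 = 39
Perimeter = 8 + 10 + 29 + 39 = 86.

86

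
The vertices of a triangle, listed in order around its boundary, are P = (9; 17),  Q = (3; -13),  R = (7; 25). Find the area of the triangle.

Apply the shoelace formula: 2A = Σ (x_i·y_{i+1} − x_{i+1}·y_i), indices taken mod 3.
Σ = (-168) + (166) + (-106) = -108
Area = |Σ|/2 = 54.

54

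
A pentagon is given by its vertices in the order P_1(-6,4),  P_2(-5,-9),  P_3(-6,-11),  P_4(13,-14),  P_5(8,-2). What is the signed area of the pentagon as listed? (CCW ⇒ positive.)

204

Apply the shoelace (surveyor's) formula: 2A = Σ (x_i·y_{i+1} − x_{i+1}·y_i), indices taken mod 5.
Σ = (74) + (1) + (227) + (86) + (20) = 408
Signed area = Σ/2 = 204 (positive ⇒ counter-clockwise traversal).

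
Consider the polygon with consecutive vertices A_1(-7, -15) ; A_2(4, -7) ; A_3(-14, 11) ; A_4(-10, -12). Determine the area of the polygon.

Σ = (109) + (-54) + (278) + (66) = 399
Area = |Σ|/2 = 199.5.

199.5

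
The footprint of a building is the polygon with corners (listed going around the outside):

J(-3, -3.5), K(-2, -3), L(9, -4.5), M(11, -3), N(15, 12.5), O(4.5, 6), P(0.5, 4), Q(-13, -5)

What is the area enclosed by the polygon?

J→K: (-3)(-3) − (-2)(-3.5) = 2
K→L: (-2)(-4.5) − (9)(-3) = 36
L→M: (9)(-3) − (11)(-4.5) = 22.5
M→N: (11)(12.5) − (15)(-3) = 182.5
N→O: (15)(6) − (4.5)(12.5) = 33.75
O→P: (4.5)(4) − (0.5)(6) = 15
P→Q: (0.5)(-5) − (-13)(4) = 49.5
Q→J: (-13)(-3.5) − (-3)(-5) = 30.5
Σ = 371.75
Area = |Σ|/2 = 185.875.

185.875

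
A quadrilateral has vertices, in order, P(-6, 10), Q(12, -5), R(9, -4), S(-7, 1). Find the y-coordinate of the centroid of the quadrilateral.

535/264

Apply the shoelace (surveyor's) formula. First the cross-terms c_i = x_i·y_{i+1} − x_{i+1}·y_i:
  -90, -3, -19, -64  ⇒  2A = -176, A = -88.
Then Σ (y_i + y_{i+1})·c_i = -1070, so ȳ = -1070 / (6·(-88)) = 535/264.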